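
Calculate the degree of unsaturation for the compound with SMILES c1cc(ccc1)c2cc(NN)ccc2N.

8

Molecular formula from the SMILES: C12H13N3.
DoU = (2C + 2 + N − H − X)/2 = (2·12 + 2 + 3 − 13 − 0)/2 = 16/2 = 8.
(Structurally: 2 ring(s) + 6 π bond(s) = 8.)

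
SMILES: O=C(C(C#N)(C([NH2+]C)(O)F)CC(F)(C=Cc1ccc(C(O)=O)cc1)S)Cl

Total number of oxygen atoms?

4

The symbol for oxygen appears 4 times in the SMILES.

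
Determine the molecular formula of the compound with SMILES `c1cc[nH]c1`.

C4H5N

Heavy atoms from the SMILES: 4 C, 1 N.
Implicit hydrogens by atom environment:
  4 × C (aromatic): 1 H each → 4
  1 × N (aromatic): 1 H
  Total hydrogens = 5.
Molecular formula: C4H5N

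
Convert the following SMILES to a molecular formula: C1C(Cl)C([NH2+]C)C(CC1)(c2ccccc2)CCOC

C16H25ClNO+

Heavy atoms from the SMILES: 16 C, 1 Cl, 1 N, 1 O.
Implicit hydrogens by atom environment:
  5 × C: 2 H each → 10
  5 × C (aromatic): 1 H each → 5
  2 × C: 3 H each → 6
  2 × C: 1 H each → 2
  1 × C: no H
  1 × C (aromatic): no H
  1 × Cl: no H
  1 × N (charge +1): 2 H
  1 × O: no H
  Total hydrogens = 25.
Net charge +1.
Molecular formula: C16H25ClNO+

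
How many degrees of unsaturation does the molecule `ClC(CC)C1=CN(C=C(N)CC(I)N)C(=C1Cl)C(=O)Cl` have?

Molecular formula from the SMILES: C12H15Cl3IN3O.
DoU = (2C + 2 + N − H − X)/2 = (2·12 + 2 + 3 − 15 − 4)/2 = 10/2 = 5.
(Structurally: 1 ring(s) + 4 π bond(s) = 5.)

5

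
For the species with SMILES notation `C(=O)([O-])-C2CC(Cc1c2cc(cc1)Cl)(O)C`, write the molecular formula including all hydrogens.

Heavy atoms from the SMILES: 12 C, 1 Cl, 3 O.
Implicit hydrogens by atom environment:
  3 × C (aromatic): 1 H each → 3
  3 × C (aromatic): no H
  2 × C: 2 H each → 4
  2 × C: no H
  1 × C: 3 H
  1 × C: 1 H
  1 × Cl: no H
  1 × O: 1 H
  1 × O: no H
  1 × O (charge -1): no H
  Total hydrogens = 12.
Net charge -1.
Molecular formula: C12H12ClO3-

C12H12ClO3-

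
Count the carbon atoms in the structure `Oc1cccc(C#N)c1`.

7

The symbol for carbon appears 7 times in the SMILES. Lowercase c denotes aromatic carbon and counts toward C.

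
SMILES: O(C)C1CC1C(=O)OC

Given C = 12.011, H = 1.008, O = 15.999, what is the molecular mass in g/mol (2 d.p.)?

130.14

Molecular formula: C6H10O3.
M = 6×12.011 + 10×1.008 + 3×15.999 = 130.14 g/mol.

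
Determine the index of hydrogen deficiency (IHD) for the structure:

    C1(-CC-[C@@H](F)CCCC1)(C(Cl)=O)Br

2

Molecular formula from the SMILES: C9H13BrClFO.
DoU = (2C + 2 + N − H − X)/2 = (2·9 + 2 + 0 − 13 − 3)/2 = 4/2 = 2.
(Structurally: 1 ring(s) + 1 π bond(s) = 2.)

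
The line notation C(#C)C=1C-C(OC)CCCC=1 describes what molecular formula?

Heavy atoms from the SMILES: 10 C, 1 O.
Implicit hydrogens by atom environment:
  4 × C: 2 H each → 8
  3 × C: 1 H each → 3
  2 × C: no H
  1 × C: 3 H
  1 × O: no H
  Total hydrogens = 14.
Molecular formula: C10H14O

C10H14O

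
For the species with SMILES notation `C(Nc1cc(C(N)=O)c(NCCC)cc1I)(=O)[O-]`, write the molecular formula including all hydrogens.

Heavy atoms from the SMILES: 11 C, 1 I, 3 N, 3 O.
Implicit hydrogens by atom environment:
  4 × C (aromatic): no H
  2 × C: 2 H each → 4
  2 × C (aromatic): 1 H each → 2
  2 × C: no H
  2 × N: 1 H each → 2
  2 × O: no H
  1 × C: 3 H
  1 × I: no H
  1 × N: 2 H
  1 × O (charge -1): no H
  Total hydrogens = 13.
Net charge -1.
Molecular formula: C11H13IN3O3-

C11H13IN3O3-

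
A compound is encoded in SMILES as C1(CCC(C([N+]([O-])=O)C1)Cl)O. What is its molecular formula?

C6H10ClNO3

Heavy atoms from the SMILES: 6 C, 1 Cl, 1 N, 3 O.
Implicit hydrogens by atom environment:
  3 × C: 2 H each → 6
  3 × C: 1 H each → 3
  1 × Cl: no H
  1 × N (charge +1): no H
  1 × O: 1 H
  1 × O: no H
  1 × O (charge -1): no H
  Total hydrogens = 10.
Molecular formula: C6H10ClNO3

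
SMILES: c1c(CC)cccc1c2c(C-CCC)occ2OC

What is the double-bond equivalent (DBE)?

7

Molecular formula from the SMILES: C17H22O2.
DoU = (2C + 2 + N − H − X)/2 = (2·17 + 2 + 0 − 22 − 0)/2 = 14/2 = 7.
(Structurally: 2 ring(s) + 5 π bond(s) = 7.)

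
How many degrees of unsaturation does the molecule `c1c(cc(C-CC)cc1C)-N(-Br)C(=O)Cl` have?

Molecular formula from the SMILES: C11H13BrClNO.
DoU = (2C + 2 + N − H − X)/2 = (2·11 + 2 + 1 − 13 − 2)/2 = 10/2 = 5.
(Structurally: 1 ring(s) + 4 π bond(s) = 5.)

5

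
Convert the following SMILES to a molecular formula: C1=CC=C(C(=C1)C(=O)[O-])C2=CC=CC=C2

C13H9O2-

Heavy atoms from the SMILES: 13 C, 2 O.
Implicit hydrogens by atom environment:
  9 × C (aromatic): 1 H each → 9
  3 × C (aromatic): no H
  1 × C: no H
  1 × O: no H
  1 × O (charge -1): no H
  Total hydrogens = 9.
Net charge -1.
Molecular formula: C13H9O2-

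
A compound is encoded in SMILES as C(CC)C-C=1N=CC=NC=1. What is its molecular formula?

C8H12N2

Heavy atoms from the SMILES: 8 C, 2 N.
Implicit hydrogens by atom environment:
  3 × C: 2 H each → 6
  3 × C (aromatic): 1 H each → 3
  2 × N (aromatic): no H
  1 × C: 3 H
  1 × C (aromatic): no H
  Total hydrogens = 12.
Molecular formula: C8H12N2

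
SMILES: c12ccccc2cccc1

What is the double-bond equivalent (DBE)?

Molecular formula from the SMILES: C10H8.
DoU = (2C + 2 + N − H − X)/2 = (2·10 + 2 + 0 − 8 − 0)/2 = 14/2 = 7.
(Structurally: 2 ring(s) + 5 π bond(s) = 7.)

7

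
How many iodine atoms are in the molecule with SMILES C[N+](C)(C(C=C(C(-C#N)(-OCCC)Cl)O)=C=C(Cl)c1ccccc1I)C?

1

The symbol for iodine appears 1 time in the SMILES.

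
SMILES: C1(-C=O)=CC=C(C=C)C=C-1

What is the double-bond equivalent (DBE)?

6

Molecular formula from the SMILES: C9H8O.
DoU = (2C + 2 + N − H − X)/2 = (2·9 + 2 + 0 − 8 − 0)/2 = 12/2 = 6.
(Structurally: 1 ring(s) + 5 π bond(s) = 6.)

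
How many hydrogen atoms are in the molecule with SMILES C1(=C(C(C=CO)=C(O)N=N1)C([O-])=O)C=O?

Hydrogens are implicit in SMILES; fill each atom to its normal valence:
  4 × C (aromatic): no H
  3 × C: 1 H each → 3
  2 × N (aromatic): no H
  2 × O: 1 H each → 2
  2 × O: no H
  1 × C: no H
  1 × O (charge -1): no H
  Total hydrogens = 5.

5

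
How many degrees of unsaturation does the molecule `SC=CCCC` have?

Molecular formula from the SMILES: C5H10S.
DoU = (2C + 2 + N − H − X)/2 = (2·5 + 2 + 0 − 10 − 0)/2 = 2/2 = 1.
(Structurally: 0 ring(s) + 1 π bond(s) = 1.)

1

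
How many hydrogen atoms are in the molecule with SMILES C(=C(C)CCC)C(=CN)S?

15

Hydrogens are implicit in SMILES; fill each atom to its normal valence:
  2 × C: 3 H each → 6
  2 × C: 2 H each → 4
  2 × C: 1 H each → 2
  2 × C: no H
  1 × N: 2 H
  1 × S: 1 H
  Total hydrogens = 15.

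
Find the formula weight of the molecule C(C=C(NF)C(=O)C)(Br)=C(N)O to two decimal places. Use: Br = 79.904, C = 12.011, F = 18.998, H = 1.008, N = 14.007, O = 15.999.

Molecular formula: C6H8BrFN2O2.
M = 1×79.904 + 6×12.011 + 1×18.998 + 8×1.008 + 2×14.007 + 2×15.999 = 239.04 g/mol.

239.04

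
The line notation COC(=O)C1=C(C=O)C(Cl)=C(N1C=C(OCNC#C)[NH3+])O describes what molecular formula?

C12H13ClN3O5+

Heavy atoms from the SMILES: 12 C, 1 Cl, 3 N, 5 O.
Implicit hydrogens by atom environment:
  4 × C (aromatic): no H
  4 × O: no H
  3 × C: 1 H each → 3
  3 × C: no H
  1 × C: 3 H
  1 × C: 2 H
  1 × Cl: no H
  1 × N (charge +1): 3 H
  1 × N: 1 H
  1 × N (aromatic): no H
  1 × O: 1 H
  Total hydrogens = 13.
Net charge +1.
Molecular formula: C12H13ClN3O5+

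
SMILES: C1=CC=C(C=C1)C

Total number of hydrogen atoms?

8

Hydrogens are implicit in SMILES; fill each atom to its normal valence:
  5 × C (aromatic): 1 H each → 5
  1 × C: 3 H
  1 × C (aromatic): no H
  Total hydrogens = 8.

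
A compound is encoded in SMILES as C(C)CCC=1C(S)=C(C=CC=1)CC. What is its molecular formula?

C12H18S

Heavy atoms from the SMILES: 12 C, 1 S.
Implicit hydrogens by atom environment:
  4 × C: 2 H each → 8
  3 × C (aromatic): 1 H each → 3
  3 × C (aromatic): no H
  2 × C: 3 H each → 6
  1 × S: 1 H
  Total hydrogens = 18.
Molecular formula: C12H18S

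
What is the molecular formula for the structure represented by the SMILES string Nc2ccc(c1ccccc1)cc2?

C12H11N

Heavy atoms from the SMILES: 12 C, 1 N.
Implicit hydrogens by atom environment:
  9 × C (aromatic): 1 H each → 9
  3 × C (aromatic): no H
  1 × N: 2 H
  Total hydrogens = 11.
Molecular formula: C12H11N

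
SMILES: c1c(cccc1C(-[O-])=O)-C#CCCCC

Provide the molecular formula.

Heavy atoms from the SMILES: 13 C, 2 O.
Implicit hydrogens by atom environment:
  4 × C (aromatic): 1 H each → 4
  3 × C: 2 H each → 6
  3 × C: no H
  2 × C (aromatic): no H
  1 × C: 3 H
  1 × O: no H
  1 × O (charge -1): no H
  Total hydrogens = 13.
Net charge -1.
Molecular formula: C13H13O2-

C13H13O2-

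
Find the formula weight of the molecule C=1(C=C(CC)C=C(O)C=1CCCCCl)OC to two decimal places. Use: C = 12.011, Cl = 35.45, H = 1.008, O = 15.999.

Molecular formula: C13H19ClO2.
M = 13×12.011 + 1×35.45 + 19×1.008 + 2×15.999 = 242.74 g/mol.

242.74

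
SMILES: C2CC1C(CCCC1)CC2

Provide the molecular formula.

Heavy atoms from the SMILES: 10 C.
Implicit hydrogens by atom environment:
  8 × C: 2 H each → 16
  2 × C: 1 H each → 2
  Total hydrogens = 18.
Molecular formula: C10H18

C10H18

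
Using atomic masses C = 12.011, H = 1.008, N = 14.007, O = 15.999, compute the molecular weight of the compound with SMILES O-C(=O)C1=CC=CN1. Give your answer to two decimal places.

Molecular formula: C5H5NO2.
M = 5×12.011 + 5×1.008 + 1×14.007 + 2×15.999 = 111.10 g/mol.

111.10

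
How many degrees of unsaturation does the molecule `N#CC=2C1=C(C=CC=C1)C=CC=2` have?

9

Molecular formula from the SMILES: C11H7N.
DoU = (2C + 2 + N − H − X)/2 = (2·11 + 2 + 1 − 7 − 0)/2 = 18/2 = 9.
(Structurally: 2 ring(s) + 7 π bond(s) = 9.)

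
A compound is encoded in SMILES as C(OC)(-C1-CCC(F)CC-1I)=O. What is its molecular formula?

C8H12FIO2

Heavy atoms from the SMILES: 8 C, 1 F, 1 I, 2 O.
Implicit hydrogens by atom environment:
  3 × C: 2 H each → 6
  3 × C: 1 H each → 3
  2 × O: no H
  1 × C: 3 H
  1 × C: no H
  1 × F: no H
  1 × I: no H
  Total hydrogens = 12.
Molecular formula: C8H12FIO2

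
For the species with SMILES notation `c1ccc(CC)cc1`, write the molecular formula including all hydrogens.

Heavy atoms from the SMILES: 8 C.
Implicit hydrogens by atom environment:
  5 × C (aromatic): 1 H each → 5
  1 × C: 3 H
  1 × C: 2 H
  1 × C (aromatic): no H
  Total hydrogens = 10.
Molecular formula: C8H10

C8H10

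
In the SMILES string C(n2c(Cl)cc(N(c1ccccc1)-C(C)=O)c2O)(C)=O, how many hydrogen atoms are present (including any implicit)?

Hydrogens are implicit in SMILES; fill each atom to its normal valence:
  6 × C (aromatic): 1 H each → 6
  4 × C (aromatic): no H
  2 × C: 3 H each → 6
  2 × C: no H
  2 × O: no H
  1 × Cl: no H
  1 × N (aromatic): no H
  1 × N: no H
  1 × O: 1 H
  Total hydrogens = 13.

13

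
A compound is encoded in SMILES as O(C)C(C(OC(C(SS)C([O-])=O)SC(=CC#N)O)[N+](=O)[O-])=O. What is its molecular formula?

Heavy atoms from the SMILES: 9 C, 2 N, 8 O, 3 S.
Implicit hydrogens by atom environment:
  5 × O: no H
  4 × C: 1 H each → 4
  4 × C: no H
  2 × O (charge -1): no H
  2 × S: no H
  1 × C: 3 H
  1 × N: no H
  1 × N (charge +1): no H
  1 × O: 1 H
  1 × S: 1 H
  Total hydrogens = 9.
Net charge -1.
Molecular formula: C9H9N2O8S3-

C9H9N2O8S3-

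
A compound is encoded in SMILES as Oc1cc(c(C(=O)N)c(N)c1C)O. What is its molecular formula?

Heavy atoms from the SMILES: 8 C, 2 N, 3 O.
Implicit hydrogens by atom environment:
  5 × C (aromatic): no H
  2 × N: 2 H each → 4
  2 × O: 1 H each → 2
  1 × C: 3 H
  1 × C (aromatic): 1 H
  1 × C: no H
  1 × O: no H
  Total hydrogens = 10.
Molecular formula: C8H10N2O3

C8H10N2O3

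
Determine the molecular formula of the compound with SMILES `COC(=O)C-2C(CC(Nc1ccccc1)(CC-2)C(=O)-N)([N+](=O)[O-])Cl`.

Heavy atoms from the SMILES: 15 C, 1 Cl, 3 N, 5 O.
Implicit hydrogens by atom environment:
  5 × C (aromatic): 1 H each → 5
  4 × C: no H
  4 × O: no H
  3 × C: 2 H each → 6
  1 × C: 3 H
  1 × C: 1 H
  1 × C (aromatic): no H
  1 × Cl: no H
  1 × N: 2 H
  1 × N: 1 H
  1 × N (charge +1): no H
  1 × O (charge -1): no H
  Total hydrogens = 18.
Molecular formula: C15H18ClN3O5

C15H18ClN3O5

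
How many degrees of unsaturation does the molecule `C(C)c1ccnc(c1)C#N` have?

Molecular formula from the SMILES: C8H8N2.
DoU = (2C + 2 + N − H − X)/2 = (2·8 + 2 + 2 − 8 − 0)/2 = 12/2 = 6.
(Structurally: 1 ring(s) + 5 π bond(s) = 6.)

6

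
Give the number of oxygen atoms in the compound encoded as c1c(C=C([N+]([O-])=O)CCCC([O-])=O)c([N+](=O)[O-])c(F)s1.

The symbol for oxygen appears 6 times in the SMILES.

6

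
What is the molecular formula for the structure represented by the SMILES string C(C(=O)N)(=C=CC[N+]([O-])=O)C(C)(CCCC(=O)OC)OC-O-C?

Heavy atoms from the SMILES: 14 C, 2 N, 7 O.
Implicit hydrogens by atom environment:
  6 × O: no H
  5 × C: 2 H each → 10
  5 × C: no H
  3 × C: 3 H each → 9
  1 × C: 1 H
  1 × N: 2 H
  1 × N (charge +1): no H
  1 × O (charge -1): no H
  Total hydrogens = 22.
Molecular formula: C14H22N2O7

C14H22N2O7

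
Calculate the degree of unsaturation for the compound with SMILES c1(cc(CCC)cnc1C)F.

4

Molecular formula from the SMILES: C9H12FN.
DoU = (2C + 2 + N − H − X)/2 = (2·9 + 2 + 1 − 12 − 1)/2 = 8/2 = 4.
(Structurally: 1 ring(s) + 3 π bond(s) = 4.)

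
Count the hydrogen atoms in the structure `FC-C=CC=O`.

Hydrogens are implicit in SMILES; fill each atom to its normal valence:
  3 × C: 1 H each → 3
  1 × C: 2 H
  1 × F: no H
  1 × O: no H
  Total hydrogens = 5.

5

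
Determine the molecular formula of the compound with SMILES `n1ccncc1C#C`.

C6H4N2

Heavy atoms from the SMILES: 6 C, 2 N.
Implicit hydrogens by atom environment:
  3 × C (aromatic): 1 H each → 3
  2 × N (aromatic): no H
  1 × C: 1 H
  1 × C (aromatic): no H
  1 × C: no H
  Total hydrogens = 4.
Molecular formula: C6H4N2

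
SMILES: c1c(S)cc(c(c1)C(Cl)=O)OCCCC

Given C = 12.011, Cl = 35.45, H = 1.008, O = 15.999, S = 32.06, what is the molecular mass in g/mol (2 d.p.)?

244.73

Molecular formula: C11H13ClO2S.
M = 11×12.011 + 1×35.45 + 13×1.008 + 2×15.999 + 1×32.06 = 244.73 g/mol.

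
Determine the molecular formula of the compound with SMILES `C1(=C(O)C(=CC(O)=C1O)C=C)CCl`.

C9H9ClO3

Heavy atoms from the SMILES: 9 C, 1 Cl, 3 O.
Implicit hydrogens by atom environment:
  5 × C (aromatic): no H
  3 × O: 1 H each → 3
  2 × C: 2 H each → 4
  1 × C (aromatic): 1 H
  1 × C: 1 H
  1 × Cl: no H
  Total hydrogens = 9.
Molecular formula: C9H9ClO3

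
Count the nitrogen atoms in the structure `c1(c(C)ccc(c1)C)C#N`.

The symbol for nitrogen appears 1 time in the SMILES.

1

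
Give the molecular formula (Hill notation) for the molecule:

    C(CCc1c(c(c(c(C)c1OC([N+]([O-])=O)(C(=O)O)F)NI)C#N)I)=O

C13H10FI2N3O6

Heavy atoms from the SMILES: 13 C, 1 F, 2 I, 3 N, 6 O.
Implicit hydrogens by atom environment:
  6 × C (aromatic): no H
  4 × O: no H
  3 × C: no H
  2 × C: 2 H each → 4
  2 × I: no H
  1 × C: 3 H
  1 × C: 1 H
  1 × F: no H
  1 × N: 1 H
  1 × N: no H
  1 × N (charge +1): no H
  1 × O: 1 H
  1 × O (charge -1): no H
  Total hydrogens = 10.
Molecular formula: C13H10FI2N3O6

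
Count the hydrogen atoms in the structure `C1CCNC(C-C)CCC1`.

19

Hydrogens are implicit in SMILES; fill each atom to its normal valence:
  7 × C: 2 H each → 14
  1 × C: 3 H
  1 × C: 1 H
  1 × N: 1 H
  Total hydrogens = 19.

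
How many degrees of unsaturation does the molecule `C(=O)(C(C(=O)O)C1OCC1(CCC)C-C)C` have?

Molecular formula from the SMILES: C12H20O4.
DoU = (2C + 2 + N − H − X)/2 = (2·12 + 2 + 0 − 20 − 0)/2 = 6/2 = 3.
(Structurally: 1 ring(s) + 2 π bond(s) = 3.)

3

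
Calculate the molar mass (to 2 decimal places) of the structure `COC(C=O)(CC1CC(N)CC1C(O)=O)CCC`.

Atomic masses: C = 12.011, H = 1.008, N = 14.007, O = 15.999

Molecular formula: C13H23NO4.
M = 13×12.011 + 23×1.008 + 1×14.007 + 4×15.999 = 257.33 g/mol.

257.33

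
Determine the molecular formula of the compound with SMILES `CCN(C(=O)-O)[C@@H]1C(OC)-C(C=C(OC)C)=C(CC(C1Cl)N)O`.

C15H25ClN2O5

Heavy atoms from the SMILES: 15 C, 1 Cl, 2 N, 5 O.
Implicit hydrogens by atom environment:
  5 × C: 1 H each → 5
  4 × C: 3 H each → 12
  4 × C: no H
  3 × O: no H
  2 × C: 2 H each → 4
  2 × O: 1 H each → 2
  1 × Cl: no H
  1 × N: 2 H
  1 × N: no H
  Total hydrogens = 25.
Molecular formula: C15H25ClN2O5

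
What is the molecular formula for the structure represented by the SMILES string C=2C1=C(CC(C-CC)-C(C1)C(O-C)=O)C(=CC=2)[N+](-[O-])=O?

C15H19NO4

Heavy atoms from the SMILES: 15 C, 1 N, 4 O.
Implicit hydrogens by atom environment:
  4 × C: 2 H each → 8
  3 × C (aromatic): 1 H each → 3
  3 × C (aromatic): no H
  3 × O: no H
  2 × C: 3 H each → 6
  2 × C: 1 H each → 2
  1 × C: no H
  1 × N (charge +1): no H
  1 × O (charge -1): no H
  Total hydrogens = 19.
Molecular formula: C15H19NO4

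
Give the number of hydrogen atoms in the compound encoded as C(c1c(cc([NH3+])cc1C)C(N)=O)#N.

10

Hydrogens are implicit in SMILES; fill each atom to its normal valence:
  4 × C (aromatic): no H
  2 × C (aromatic): 1 H each → 2
  2 × C: no H
  1 × C: 3 H
  1 × N (charge +1): 3 H
  1 × N: 2 H
  1 × N: no H
  1 × O: no H
  Total hydrogens = 10.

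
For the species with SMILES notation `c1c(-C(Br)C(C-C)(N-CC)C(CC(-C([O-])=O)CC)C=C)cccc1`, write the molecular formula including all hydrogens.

C20H29BrNO2-

Heavy atoms from the SMILES: 1 Br, 20 C, 1 N, 2 O.
Implicit hydrogens by atom environment:
  5 × C: 2 H each → 10
  5 × C (aromatic): 1 H each → 5
  4 × C: 1 H each → 4
  3 × C: 3 H each → 9
  2 × C: no H
  1 × Br: no H
  1 × C (aromatic): no H
  1 × N: 1 H
  1 × O: no H
  1 × O (charge -1): no H
  Total hydrogens = 29.
Net charge -1.
Molecular formula: C20H29BrNO2-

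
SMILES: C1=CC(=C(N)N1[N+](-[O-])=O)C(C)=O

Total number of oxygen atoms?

The symbol for oxygen appears 3 times in the SMILES.

3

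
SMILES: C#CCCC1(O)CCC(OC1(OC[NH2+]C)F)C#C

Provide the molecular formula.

C13H19FNO3+

Heavy atoms from the SMILES: 13 C, 1 F, 1 N, 3 O.
Implicit hydrogens by atom environment:
  5 × C: 2 H each → 10
  4 × C: no H
  3 × C: 1 H each → 3
  2 × O: no H
  1 × C: 3 H
  1 × F: no H
  1 × N (charge +1): 2 H
  1 × O: 1 H
  Total hydrogens = 19.
Net charge +1.
Molecular formula: C13H19FNO3+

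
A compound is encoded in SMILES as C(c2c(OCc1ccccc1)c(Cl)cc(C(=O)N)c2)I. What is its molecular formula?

C15H13ClINO2

Heavy atoms from the SMILES: 15 C, 1 Cl, 1 I, 1 N, 2 O.
Implicit hydrogens by atom environment:
  7 × C (aromatic): 1 H each → 7
  5 × C (aromatic): no H
  2 × C: 2 H each → 4
  2 × O: no H
  1 × C: no H
  1 × Cl: no H
  1 × I: no H
  1 × N: 2 H
  Total hydrogens = 13.
Molecular formula: C15H13ClINO2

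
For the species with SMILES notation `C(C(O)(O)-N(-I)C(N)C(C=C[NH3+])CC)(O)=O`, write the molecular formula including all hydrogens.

Heavy atoms from the SMILES: 8 C, 1 I, 3 N, 4 O.
Implicit hydrogens by atom environment:
  4 × C: 1 H each → 4
  3 × O: 1 H each → 3
  2 × C: no H
  1 × C: 3 H
  1 × C: 2 H
  1 × I: no H
  1 × N (charge +1): 3 H
  1 × N: 2 H
  1 × N: no H
  1 × O: no H
  Total hydrogens = 17.
Net charge +1.
Molecular formula: C8H17IN3O4+

C8H17IN3O4+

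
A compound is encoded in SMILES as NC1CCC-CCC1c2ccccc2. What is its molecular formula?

Heavy atoms from the SMILES: 13 C, 1 N.
Implicit hydrogens by atom environment:
  5 × C: 2 H each → 10
  5 × C (aromatic): 1 H each → 5
  2 × C: 1 H each → 2
  1 × C (aromatic): no H
  1 × N: 2 H
  Total hydrogens = 19.
Molecular formula: C13H19N

C13H19N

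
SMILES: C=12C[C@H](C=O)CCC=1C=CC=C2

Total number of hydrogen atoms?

12

Hydrogens are implicit in SMILES; fill each atom to its normal valence:
  4 × C (aromatic): 1 H each → 4
  3 × C: 2 H each → 6
  2 × C: 1 H each → 2
  2 × C (aromatic): no H
  1 × O: no H
  Total hydrogens = 12.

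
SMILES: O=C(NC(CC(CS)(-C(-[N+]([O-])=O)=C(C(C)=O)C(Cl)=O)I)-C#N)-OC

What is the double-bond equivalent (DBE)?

7

Molecular formula from the SMILES: C12H13ClIN3O6S.
DoU = (2C + 2 + N − H − X)/2 = (2·12 + 2 + 3 − 13 − 2)/2 = 14/2 = 7.
(Structurally: 0 ring(s) + 7 π bond(s) = 7.)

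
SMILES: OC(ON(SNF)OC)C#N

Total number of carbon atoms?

The symbol for carbon appears 3 times in the SMILES.

3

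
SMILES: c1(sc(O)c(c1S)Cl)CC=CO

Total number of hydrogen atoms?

7

Hydrogens are implicit in SMILES; fill each atom to its normal valence:
  4 × C (aromatic): no H
  2 × C: 1 H each → 2
  2 × O: 1 H each → 2
  1 × C: 2 H
  1 × Cl: no H
  1 × S: 1 H
  1 × S (aromatic): no H
  Total hydrogens = 7.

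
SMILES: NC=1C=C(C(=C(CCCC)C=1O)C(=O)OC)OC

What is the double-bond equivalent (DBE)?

5

Molecular formula from the SMILES: C13H19NO4.
DoU = (2C + 2 + N − H − X)/2 = (2·13 + 2 + 1 − 19 − 0)/2 = 10/2 = 5.
(Structurally: 1 ring(s) + 4 π bond(s) = 5.)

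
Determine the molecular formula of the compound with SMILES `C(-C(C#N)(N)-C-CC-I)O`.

C6H11IN2O

Heavy atoms from the SMILES: 6 C, 1 I, 2 N, 1 O.
Implicit hydrogens by atom environment:
  4 × C: 2 H each → 8
  2 × C: no H
  1 × I: no H
  1 × N: 2 H
  1 × N: no H
  1 × O: 1 H
  Total hydrogens = 11.
Molecular formula: C6H11IN2O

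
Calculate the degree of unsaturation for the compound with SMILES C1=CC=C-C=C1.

4

Molecular formula from the SMILES: C6H6.
DoU = (2C + 2 + N − H − X)/2 = (2·6 + 2 + 0 − 6 − 0)/2 = 8/2 = 4.
(Structurally: 1 ring(s) + 3 π bond(s) = 4.)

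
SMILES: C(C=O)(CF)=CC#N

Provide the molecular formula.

Heavy atoms from the SMILES: 5 C, 1 F, 1 N, 1 O.
Implicit hydrogens by atom environment:
  2 × C: 1 H each → 2
  2 × C: no H
  1 × C: 2 H
  1 × F: no H
  1 × N: no H
  1 × O: no H
  Total hydrogens = 4.
Molecular formula: C5H4FNO

C5H4FNO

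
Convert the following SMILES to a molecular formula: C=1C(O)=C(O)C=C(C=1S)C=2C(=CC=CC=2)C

Heavy atoms from the SMILES: 13 C, 2 O, 1 S.
Implicit hydrogens by atom environment:
  6 × C (aromatic): 1 H each → 6
  6 × C (aromatic): no H
  2 × O: 1 H each → 2
  1 × C: 3 H
  1 × S: 1 H
  Total hydrogens = 12.
Molecular formula: C13H12O2S

C13H12O2S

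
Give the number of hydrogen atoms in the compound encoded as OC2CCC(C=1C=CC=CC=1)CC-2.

16

Hydrogens are implicit in SMILES; fill each atom to its normal valence:
  5 × C (aromatic): 1 H each → 5
  4 × C: 2 H each → 8
  2 × C: 1 H each → 2
  1 × C (aromatic): no H
  1 × O: 1 H
  Total hydrogens = 16.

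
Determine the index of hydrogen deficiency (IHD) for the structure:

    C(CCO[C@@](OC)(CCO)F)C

Molecular formula from the SMILES: C8H17FO3.
DoU = (2C + 2 + N − H − X)/2 = (2·8 + 2 + 0 − 17 − 1)/2 = 0/2 = 0.
(Structurally: 0 ring(s) + 0 π bond(s) = 0.)

0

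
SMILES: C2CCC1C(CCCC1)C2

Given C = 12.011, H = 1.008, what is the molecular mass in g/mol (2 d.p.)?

138.25

Molecular formula: C10H18.
M = 10×12.011 + 18×1.008 = 138.25 g/mol.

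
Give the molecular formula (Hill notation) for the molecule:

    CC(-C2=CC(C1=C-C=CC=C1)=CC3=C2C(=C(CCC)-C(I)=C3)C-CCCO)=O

C25H27IO2

Heavy atoms from the SMILES: 25 C, 1 I, 2 O.
Implicit hydrogens by atom environment:
  8 × C (aromatic): 1 H each → 8
  8 × C (aromatic): no H
  6 × C: 2 H each → 12
  2 × C: 3 H each → 6
  1 × C: no H
  1 × I: no H
  1 × O: 1 H
  1 × O: no H
  Total hydrogens = 27.
Molecular formula: C25H27IO2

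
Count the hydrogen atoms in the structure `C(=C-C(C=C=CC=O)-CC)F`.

Hydrogens are implicit in SMILES; fill each atom to its normal valence:
  6 × C: 1 H each → 6
  1 × C: 3 H
  1 × C: 2 H
  1 × C: no H
  1 × F: no H
  1 × O: no H
  Total hydrogens = 11.

11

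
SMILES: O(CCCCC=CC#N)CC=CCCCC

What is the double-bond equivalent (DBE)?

Molecular formula from the SMILES: C14H23NO.
DoU = (2C + 2 + N − H − X)/2 = (2·14 + 2 + 1 − 23 − 0)/2 = 8/2 = 4.
(Structurally: 0 ring(s) + 4 π bond(s) = 4.)

4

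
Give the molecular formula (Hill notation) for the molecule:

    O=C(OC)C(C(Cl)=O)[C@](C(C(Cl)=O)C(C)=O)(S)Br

C9H9BrCl2O5S

Heavy atoms from the SMILES: 1 Br, 9 C, 2 Cl, 5 O, 1 S.
Implicit hydrogens by atom environment:
  5 × C: no H
  5 × O: no H
  2 × C: 3 H each → 6
  2 × C: 1 H each → 2
  2 × Cl: no H
  1 × Br: no H
  1 × S: 1 H
  Total hydrogens = 9.
Molecular formula: C9H9BrCl2O5S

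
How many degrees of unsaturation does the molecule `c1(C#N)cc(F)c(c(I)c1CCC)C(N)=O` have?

7

Molecular formula from the SMILES: C11H10FIN2O.
DoU = (2C + 2 + N − H − X)/2 = (2·11 + 2 + 2 − 10 − 2)/2 = 14/2 = 7.
(Structurally: 1 ring(s) + 6 π bond(s) = 7.)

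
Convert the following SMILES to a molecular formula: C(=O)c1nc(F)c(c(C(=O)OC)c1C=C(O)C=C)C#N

C13H9FN2O4

Heavy atoms from the SMILES: 13 C, 1 F, 2 N, 4 O.
Implicit hydrogens by atom environment:
  5 × C (aromatic): no H
  3 × C: 1 H each → 3
  3 × C: no H
  3 × O: no H
  1 × C: 3 H
  1 × C: 2 H
  1 × F: no H
  1 × N (aromatic): no H
  1 × N: no H
  1 × O: 1 H
  Total hydrogens = 9.
Molecular formula: C13H9FN2O4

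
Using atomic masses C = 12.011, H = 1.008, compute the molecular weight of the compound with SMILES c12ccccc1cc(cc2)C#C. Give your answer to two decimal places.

152.20

Molecular formula: C12H8.
M = 12×12.011 + 8×1.008 = 152.20 g/mol.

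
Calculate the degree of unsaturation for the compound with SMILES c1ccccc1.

Molecular formula from the SMILES: C6H6.
DoU = (2C + 2 + N − H − X)/2 = (2·6 + 2 + 0 − 6 − 0)/2 = 8/2 = 4.
(Structurally: 1 ring(s) + 3 π bond(s) = 4.)

4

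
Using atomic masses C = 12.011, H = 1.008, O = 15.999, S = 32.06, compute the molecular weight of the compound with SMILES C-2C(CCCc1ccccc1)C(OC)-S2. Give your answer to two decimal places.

Molecular formula: C13H18OS.
M = 13×12.011 + 18×1.008 + 1×15.999 + 1×32.06 = 222.35 g/mol.

222.35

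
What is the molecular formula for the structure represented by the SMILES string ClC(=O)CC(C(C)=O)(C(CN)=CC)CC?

Heavy atoms from the SMILES: 11 C, 1 Cl, 1 N, 2 O.
Implicit hydrogens by atom environment:
  4 × C: no H
  3 × C: 3 H each → 9
  3 × C: 2 H each → 6
  2 × O: no H
  1 × C: 1 H
  1 × Cl: no H
  1 × N: 2 H
  Total hydrogens = 18.
Molecular formula: C11H18ClNO2

C11H18ClNO2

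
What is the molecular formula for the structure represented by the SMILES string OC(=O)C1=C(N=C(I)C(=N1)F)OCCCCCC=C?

Heavy atoms from the SMILES: 12 C, 1 F, 1 I, 2 N, 3 O.
Implicit hydrogens by atom environment:
  6 × C: 2 H each → 12
  4 × C (aromatic): no H
  2 × N (aromatic): no H
  2 × O: no H
  1 × C: 1 H
  1 × C: no H
  1 × F: no H
  1 × I: no H
  1 × O: 1 H
  Total hydrogens = 14.
Molecular formula: C12H14FIN2O3

C12H14FIN2O3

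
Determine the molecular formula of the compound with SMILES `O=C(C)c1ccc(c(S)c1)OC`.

C9H10O2S

Heavy atoms from the SMILES: 9 C, 2 O, 1 S.
Implicit hydrogens by atom environment:
  3 × C (aromatic): 1 H each → 3
  3 × C (aromatic): no H
  2 × C: 3 H each → 6
  2 × O: no H
  1 × C: no H
  1 × S: 1 H
  Total hydrogens = 10.
Molecular formula: C9H10O2S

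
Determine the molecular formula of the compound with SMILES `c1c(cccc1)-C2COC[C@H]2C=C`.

Heavy atoms from the SMILES: 12 C, 1 O.
Implicit hydrogens by atom environment:
  5 × C (aromatic): 1 H each → 5
  3 × C: 2 H each → 6
  3 × C: 1 H each → 3
  1 × C (aromatic): no H
  1 × O: no H
  Total hydrogens = 14.
Molecular formula: C12H14O

C12H14O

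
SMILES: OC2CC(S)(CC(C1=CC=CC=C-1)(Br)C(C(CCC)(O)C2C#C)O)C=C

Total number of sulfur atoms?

The symbol for sulfur appears 1 time in the SMILES.

1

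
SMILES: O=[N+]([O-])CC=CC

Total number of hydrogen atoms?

Hydrogens are implicit in SMILES; fill each atom to its normal valence:
  2 × C: 1 H each → 2
  1 × C: 3 H
  1 × C: 2 H
  1 × N (charge +1): no H
  1 × O: no H
  1 × O (charge -1): no H
  Total hydrogens = 7.

7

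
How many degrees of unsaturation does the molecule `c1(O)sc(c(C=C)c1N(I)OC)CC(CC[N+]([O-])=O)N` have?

Molecular formula from the SMILES: C11H16IN3O4S.
DoU = (2C + 2 + N − H − X)/2 = (2·11 + 2 + 3 − 16 − 1)/2 = 10/2 = 5.
(Structurally: 1 ring(s) + 4 π bond(s) = 5.)

5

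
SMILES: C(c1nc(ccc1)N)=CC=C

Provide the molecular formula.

C9H10N2

Heavy atoms from the SMILES: 9 C, 2 N.
Implicit hydrogens by atom environment:
  3 × C (aromatic): 1 H each → 3
  3 × C: 1 H each → 3
  2 × C (aromatic): no H
  1 × C: 2 H
  1 × N: 2 H
  1 × N (aromatic): no H
  Total hydrogens = 10.
Molecular formula: C9H10N2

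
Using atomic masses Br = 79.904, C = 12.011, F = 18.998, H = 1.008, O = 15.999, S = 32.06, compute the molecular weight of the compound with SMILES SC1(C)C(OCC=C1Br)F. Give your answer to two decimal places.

Molecular formula: C6H8BrFOS.
M = 1×79.904 + 6×12.011 + 1×18.998 + 8×1.008 + 1×15.999 + 1×32.06 = 227.09 g/mol.

227.09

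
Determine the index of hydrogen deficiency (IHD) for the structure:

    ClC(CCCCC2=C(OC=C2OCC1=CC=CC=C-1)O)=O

8

Molecular formula from the SMILES: C16H17ClO4.
DoU = (2C + 2 + N − H − X)/2 = (2·16 + 2 + 0 − 17 − 1)/2 = 16/2 = 8.
(Structurally: 2 ring(s) + 6 π bond(s) = 8.)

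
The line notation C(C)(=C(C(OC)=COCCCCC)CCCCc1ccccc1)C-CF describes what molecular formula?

C23H35FO2

Heavy atoms from the SMILES: 23 C, 1 F, 2 O.
Implicit hydrogens by atom environment:
  10 × C: 2 H each → 20
  5 × C (aromatic): 1 H each → 5
  3 × C: 3 H each → 9
  3 × C: no H
  2 × O: no H
  1 × C: 1 H
  1 × C (aromatic): no H
  1 × F: no H
  Total hydrogens = 35.
Molecular formula: C23H35FO2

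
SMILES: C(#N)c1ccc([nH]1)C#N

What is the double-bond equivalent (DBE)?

7

Molecular formula from the SMILES: C6H3N3.
DoU = (2C + 2 + N − H − X)/2 = (2·6 + 2 + 3 − 3 − 0)/2 = 14/2 = 7.
(Structurally: 1 ring(s) + 6 π bond(s) = 7.)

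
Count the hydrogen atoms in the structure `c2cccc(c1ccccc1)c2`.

10

Hydrogens are implicit in SMILES; fill each atom to its normal valence:
  10 × C (aromatic): 1 H each → 10
  2 × C (aromatic): no H
  Total hydrogens = 10.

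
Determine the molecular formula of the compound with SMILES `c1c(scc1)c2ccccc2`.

Heavy atoms from the SMILES: 10 C, 1 S.
Implicit hydrogens by atom environment:
  8 × C (aromatic): 1 H each → 8
  2 × C (aromatic): no H
  1 × S (aromatic): no H
  Total hydrogens = 8.
Molecular formula: C10H8S

C10H8S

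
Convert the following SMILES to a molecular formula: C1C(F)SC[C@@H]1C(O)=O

C5H7FO2S

Heavy atoms from the SMILES: 5 C, 1 F, 2 O, 1 S.
Implicit hydrogens by atom environment:
  2 × C: 2 H each → 4
  2 × C: 1 H each → 2
  1 × C: no H
  1 × F: no H
  1 × O: 1 H
  1 × O: no H
  1 × S: no H
  Total hydrogens = 7.
Molecular formula: C5H7FO2S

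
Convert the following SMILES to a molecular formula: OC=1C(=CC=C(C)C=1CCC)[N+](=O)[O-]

Heavy atoms from the SMILES: 10 C, 1 N, 3 O.
Implicit hydrogens by atom environment:
  4 × C (aromatic): no H
  2 × C: 3 H each → 6
  2 × C: 2 H each → 4
  2 × C (aromatic): 1 H each → 2
  1 × N (charge +1): no H
  1 × O: 1 H
  1 × O: no H
  1 × O (charge -1): no H
  Total hydrogens = 13.
Molecular formula: C10H13NO3

C10H13NO3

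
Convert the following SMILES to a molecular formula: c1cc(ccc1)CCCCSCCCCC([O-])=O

Heavy atoms from the SMILES: 15 C, 2 O, 1 S.
Implicit hydrogens by atom environment:
  8 × C: 2 H each → 16
  5 × C (aromatic): 1 H each → 5
  1 × C: no H
  1 × C (aromatic): no H
  1 × O: no H
  1 × O (charge -1): no H
  1 × S: no H
  Total hydrogens = 21.
Net charge -1.
Molecular formula: C15H21O2S-

C15H21O2S-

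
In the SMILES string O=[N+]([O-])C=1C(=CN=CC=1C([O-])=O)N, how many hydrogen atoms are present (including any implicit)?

4

Hydrogens are implicit in SMILES; fill each atom to its normal valence:
  3 × C (aromatic): no H
  2 × C (aromatic): 1 H each → 2
  2 × O: no H
  2 × O (charge -1): no H
  1 × C: no H
  1 × N: 2 H
  1 × N (aromatic): no H
  1 × N (charge +1): no H
  Total hydrogens = 4.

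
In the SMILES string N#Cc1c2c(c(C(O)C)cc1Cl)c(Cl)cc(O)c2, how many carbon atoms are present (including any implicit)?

The symbol for carbon appears 13 times in the SMILES. Lowercase c denotes aromatic carbon and counts toward C.

13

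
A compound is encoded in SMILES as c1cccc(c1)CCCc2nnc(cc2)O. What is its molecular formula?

C13H14N2O

Heavy atoms from the SMILES: 13 C, 2 N, 1 O.
Implicit hydrogens by atom environment:
  7 × C (aromatic): 1 H each → 7
  3 × C: 2 H each → 6
  3 × C (aromatic): no H
  2 × N (aromatic): no H
  1 × O: 1 H
  Total hydrogens = 14.
Molecular formula: C13H14N2O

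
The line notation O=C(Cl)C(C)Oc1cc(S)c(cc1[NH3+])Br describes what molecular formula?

C9H10BrClNO2S+

Heavy atoms from the SMILES: 1 Br, 9 C, 1 Cl, 1 N, 2 O, 1 S.
Implicit hydrogens by atom environment:
  4 × C (aromatic): no H
  2 × C (aromatic): 1 H each → 2
  2 × O: no H
  1 × Br: no H
  1 × C: 3 H
  1 × C: 1 H
  1 × C: no H
  1 × Cl: no H
  1 × N (charge +1): 3 H
  1 × S: 1 H
  Total hydrogens = 10.
Net charge +1.
Molecular formula: C9H10BrClNO2S+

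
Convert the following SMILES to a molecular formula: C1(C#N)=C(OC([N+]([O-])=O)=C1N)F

Heavy atoms from the SMILES: 5 C, 1 F, 3 N, 3 O.
Implicit hydrogens by atom environment:
  4 × C (aromatic): no H
  1 × C: no H
  1 × F: no H
  1 × N: 2 H
  1 × N: no H
  1 × N (charge +1): no H
  1 × O (aromatic): no H
  1 × O: no H
  1 × O (charge -1): no H
  Total hydrogens = 2.
Molecular formula: C5H2FN3O3

C5H2FN3O3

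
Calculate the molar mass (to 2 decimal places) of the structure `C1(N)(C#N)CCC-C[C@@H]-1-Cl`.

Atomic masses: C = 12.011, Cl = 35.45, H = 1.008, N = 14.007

158.63

Molecular formula: C7H11ClN2.
M = 7×12.011 + 1×35.45 + 11×1.008 + 2×14.007 = 158.63 g/mol.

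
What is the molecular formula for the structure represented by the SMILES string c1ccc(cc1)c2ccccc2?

Heavy atoms from the SMILES: 12 C.
Implicit hydrogens by atom environment:
  10 × C (aromatic): 1 H each → 10
  2 × C (aromatic): no H
  Total hydrogens = 10.
Molecular formula: C12H10

C12H10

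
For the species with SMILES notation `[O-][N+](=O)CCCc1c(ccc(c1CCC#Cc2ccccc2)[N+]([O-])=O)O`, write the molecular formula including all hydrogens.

C19H18N2O5

Heavy atoms from the SMILES: 19 C, 2 N, 5 O.
Implicit hydrogens by atom environment:
  7 × C (aromatic): 1 H each → 7
  5 × C: 2 H each → 10
  5 × C (aromatic): no H
  2 × C: no H
  2 × N (charge +1): no H
  2 × O: no H
  2 × O (charge -1): no H
  1 × O: 1 H
  Total hydrogens = 18.
Molecular formula: C19H18N2O5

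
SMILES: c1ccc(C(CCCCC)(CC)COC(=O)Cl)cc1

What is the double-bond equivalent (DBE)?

5

Molecular formula from the SMILES: C16H23ClO2.
DoU = (2C + 2 + N − H − X)/2 = (2·16 + 2 + 0 − 23 − 1)/2 = 10/2 = 5.
(Structurally: 1 ring(s) + 4 π bond(s) = 5.)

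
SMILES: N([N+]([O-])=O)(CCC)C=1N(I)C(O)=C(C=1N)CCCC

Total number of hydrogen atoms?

Hydrogens are implicit in SMILES; fill each atom to its normal valence:
  5 × C: 2 H each → 10
  4 × C (aromatic): no H
  2 × C: 3 H each → 6
  1 × I: no H
  1 × N: 2 H
  1 × N (aromatic): no H
  1 × N: no H
  1 × N (charge +1): no H
  1 × O: 1 H
  1 × O: no H
  1 × O (charge -1): no H
  Total hydrogens = 19.

19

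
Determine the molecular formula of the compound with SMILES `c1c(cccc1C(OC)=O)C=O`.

C9H8O3

Heavy atoms from the SMILES: 9 C, 3 O.
Implicit hydrogens by atom environment:
  4 × C (aromatic): 1 H each → 4
  3 × O: no H
  2 × C (aromatic): no H
  1 × C: 3 H
  1 × C: 1 H
  1 × C: no H
  Total hydrogens = 8.
Molecular formula: C9H8O3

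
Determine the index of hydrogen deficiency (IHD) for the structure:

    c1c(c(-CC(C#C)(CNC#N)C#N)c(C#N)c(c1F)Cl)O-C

12

Molecular formula from the SMILES: C15H10ClFN4O.
DoU = (2C + 2 + N − H − X)/2 = (2·15 + 2 + 4 − 10 − 2)/2 = 24/2 = 12.
(Structurally: 1 ring(s) + 11 π bond(s) = 12.)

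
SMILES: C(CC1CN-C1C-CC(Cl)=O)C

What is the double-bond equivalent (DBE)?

2

Molecular formula from the SMILES: C9H16ClNO.
DoU = (2C + 2 + N − H − X)/2 = (2·9 + 2 + 1 − 16 − 1)/2 = 4/2 = 2.
(Structurally: 1 ring(s) + 1 π bond(s) = 2.)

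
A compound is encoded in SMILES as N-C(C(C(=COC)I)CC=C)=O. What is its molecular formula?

Heavy atoms from the SMILES: 8 C, 1 I, 1 N, 2 O.
Implicit hydrogens by atom environment:
  3 × C: 1 H each → 3
  2 × C: 2 H each → 4
  2 × C: no H
  2 × O: no H
  1 × C: 3 H
  1 × I: no H
  1 × N: 2 H
  Total hydrogens = 12.
Molecular formula: C8H12INO2

C8H12INO2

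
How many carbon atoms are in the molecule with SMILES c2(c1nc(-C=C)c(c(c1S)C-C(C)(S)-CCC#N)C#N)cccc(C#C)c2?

The symbol for carbon appears 22 times in the SMILES. Lowercase c denotes aromatic carbon and counts toward C.

22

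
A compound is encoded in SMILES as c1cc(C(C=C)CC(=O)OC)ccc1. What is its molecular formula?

Heavy atoms from the SMILES: 12 C, 2 O.
Implicit hydrogens by atom environment:
  5 × C (aromatic): 1 H each → 5
  2 × C: 2 H each → 4
  2 × C: 1 H each → 2
  2 × O: no H
  1 × C: 3 H
  1 × C: no H
  1 × C (aromatic): no H
  Total hydrogens = 14.
Molecular formula: C12H14O2

C12H14O2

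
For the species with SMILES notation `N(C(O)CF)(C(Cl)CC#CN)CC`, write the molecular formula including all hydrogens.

Heavy atoms from the SMILES: 8 C, 1 Cl, 1 F, 2 N, 1 O.
Implicit hydrogens by atom environment:
  3 × C: 2 H each → 6
  2 × C: 1 H each → 2
  2 × C: no H
  1 × C: 3 H
  1 × Cl: no H
  1 × F: no H
  1 × N: 2 H
  1 × N: no H
  1 × O: 1 H
  Total hydrogens = 14.
Molecular formula: C8H14ClFN2O

C8H14ClFN2O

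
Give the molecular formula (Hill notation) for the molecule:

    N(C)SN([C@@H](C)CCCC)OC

Heavy atoms from the SMILES: 8 C, 2 N, 1 O, 1 S.
Implicit hydrogens by atom environment:
  4 × C: 3 H each → 12
  3 × C: 2 H each → 6
  1 × C: 1 H
  1 × N: 1 H
  1 × N: no H
  1 × O: no H
  1 × S: no H
  Total hydrogens = 20.
Molecular formula: C8H20N2OS

C8H20N2OS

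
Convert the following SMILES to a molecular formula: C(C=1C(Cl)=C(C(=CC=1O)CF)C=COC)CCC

C14H18ClFO2

Heavy atoms from the SMILES: 14 C, 1 Cl, 1 F, 2 O.
Implicit hydrogens by atom environment:
  5 × C (aromatic): no H
  4 × C: 2 H each → 8
  2 × C: 3 H each → 6
  2 × C: 1 H each → 2
  1 × C (aromatic): 1 H
  1 × Cl: no H
  1 × F: no H
  1 × O: 1 H
  1 × O: no H
  Total hydrogens = 18.
Molecular formula: C14H18ClFO2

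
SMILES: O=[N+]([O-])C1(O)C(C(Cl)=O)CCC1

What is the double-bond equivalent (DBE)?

3

Molecular formula from the SMILES: C6H8ClNO4.
DoU = (2C + 2 + N − H − X)/2 = (2·6 + 2 + 1 − 8 − 1)/2 = 6/2 = 3.
(Structurally: 1 ring(s) + 2 π bond(s) = 3.)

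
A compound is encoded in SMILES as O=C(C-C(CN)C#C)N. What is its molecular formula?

Heavy atoms from the SMILES: 6 C, 2 N, 1 O.
Implicit hydrogens by atom environment:
  2 × C: 2 H each → 4
  2 × C: 1 H each → 2
  2 × C: no H
  2 × N: 2 H each → 4
  1 × O: no H
  Total hydrogens = 10.
Molecular formula: C6H10N2O

C6H10N2O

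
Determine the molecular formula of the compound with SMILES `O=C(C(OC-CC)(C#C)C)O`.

C8H12O3

Heavy atoms from the SMILES: 8 C, 3 O.
Implicit hydrogens by atom environment:
  3 × C: no H
  2 × C: 3 H each → 6
  2 × C: 2 H each → 4
  2 × O: no H
  1 × C: 1 H
  1 × O: 1 H
  Total hydrogens = 12.
Molecular formula: C8H12O3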